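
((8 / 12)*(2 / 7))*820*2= 6560 / 21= 312.38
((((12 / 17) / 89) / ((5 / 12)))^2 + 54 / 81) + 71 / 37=16427089271 / 6352443975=2.59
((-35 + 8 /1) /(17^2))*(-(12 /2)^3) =5832 /289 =20.18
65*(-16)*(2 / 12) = -520 / 3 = -173.33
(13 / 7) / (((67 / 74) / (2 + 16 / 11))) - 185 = -917859 / 5159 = -177.91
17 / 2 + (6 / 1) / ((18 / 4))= 59 / 6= 9.83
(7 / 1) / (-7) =-1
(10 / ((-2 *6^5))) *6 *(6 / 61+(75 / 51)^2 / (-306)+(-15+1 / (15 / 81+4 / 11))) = 57535280375 / 1139571843552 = 0.05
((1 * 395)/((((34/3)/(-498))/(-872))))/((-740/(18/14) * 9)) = -12864834/4403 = -2921.83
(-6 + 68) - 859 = -797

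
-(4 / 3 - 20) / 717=56 / 2151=0.03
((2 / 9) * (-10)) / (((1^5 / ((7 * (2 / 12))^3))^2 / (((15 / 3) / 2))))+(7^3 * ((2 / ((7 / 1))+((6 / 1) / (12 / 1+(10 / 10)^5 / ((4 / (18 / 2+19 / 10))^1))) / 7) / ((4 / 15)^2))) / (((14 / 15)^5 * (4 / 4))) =790041271892275 / 339327781632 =2328.25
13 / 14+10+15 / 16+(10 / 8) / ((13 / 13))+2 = 1693 / 112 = 15.12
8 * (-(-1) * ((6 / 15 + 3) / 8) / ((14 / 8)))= 68 / 35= 1.94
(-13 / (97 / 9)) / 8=-117 / 776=-0.15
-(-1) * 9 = 9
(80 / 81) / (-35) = -0.03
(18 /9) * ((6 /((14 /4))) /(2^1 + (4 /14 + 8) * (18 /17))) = 204 /641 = 0.32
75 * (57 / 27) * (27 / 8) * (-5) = -21375 / 8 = -2671.88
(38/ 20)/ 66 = 19/ 660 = 0.03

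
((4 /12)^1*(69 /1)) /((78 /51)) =391 /26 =15.04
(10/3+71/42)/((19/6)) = 211/133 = 1.59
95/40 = 19/8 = 2.38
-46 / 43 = -1.07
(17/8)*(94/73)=799/292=2.74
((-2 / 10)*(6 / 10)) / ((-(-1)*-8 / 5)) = 3 / 40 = 0.08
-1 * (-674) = 674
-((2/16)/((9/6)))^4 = -1/20736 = -0.00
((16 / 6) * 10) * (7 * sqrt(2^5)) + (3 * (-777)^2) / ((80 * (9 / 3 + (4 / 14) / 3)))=2240 * sqrt(2) / 3 + 38034927 / 5200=8370.36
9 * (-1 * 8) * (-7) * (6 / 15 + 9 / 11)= 33768 / 55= 613.96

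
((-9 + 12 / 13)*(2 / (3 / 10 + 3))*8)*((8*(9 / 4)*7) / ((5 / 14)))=-1975680 / 143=-13815.94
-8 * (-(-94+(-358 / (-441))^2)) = -145224400 / 194481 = -746.73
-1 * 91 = -91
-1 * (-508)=508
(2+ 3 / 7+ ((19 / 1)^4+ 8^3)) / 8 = 114481 / 7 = 16354.43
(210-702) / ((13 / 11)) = -5412 / 13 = -416.31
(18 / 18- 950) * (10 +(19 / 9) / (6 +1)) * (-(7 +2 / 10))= 2463604 / 35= 70388.69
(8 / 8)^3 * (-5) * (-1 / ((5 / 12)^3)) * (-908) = -1569024 / 25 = -62760.96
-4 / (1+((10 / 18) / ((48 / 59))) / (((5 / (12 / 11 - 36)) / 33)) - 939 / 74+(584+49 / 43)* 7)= -38184 / 37486705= -0.00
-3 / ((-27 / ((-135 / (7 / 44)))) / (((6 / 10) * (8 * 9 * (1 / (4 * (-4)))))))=254.57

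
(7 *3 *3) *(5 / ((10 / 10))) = 315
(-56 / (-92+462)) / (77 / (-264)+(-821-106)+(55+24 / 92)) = 15456 / 89051785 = 0.00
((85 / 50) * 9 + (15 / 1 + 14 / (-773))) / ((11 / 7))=1638553 / 85030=19.27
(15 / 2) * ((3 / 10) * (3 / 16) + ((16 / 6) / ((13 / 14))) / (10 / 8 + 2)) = 7.05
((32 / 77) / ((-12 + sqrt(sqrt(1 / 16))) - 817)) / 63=-64 / 8038107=-0.00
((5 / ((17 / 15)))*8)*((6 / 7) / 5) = 720 / 119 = 6.05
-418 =-418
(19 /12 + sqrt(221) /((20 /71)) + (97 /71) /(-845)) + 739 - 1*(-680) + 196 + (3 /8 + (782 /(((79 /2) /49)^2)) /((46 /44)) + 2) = 71*sqrt(221) /20 + 24892214725637 /8986291080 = 2822.80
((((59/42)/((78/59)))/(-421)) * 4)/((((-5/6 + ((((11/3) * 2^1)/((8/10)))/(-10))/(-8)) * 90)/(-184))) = -445568/15515955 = -0.03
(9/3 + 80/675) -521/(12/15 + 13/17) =-5922482/17955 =-329.85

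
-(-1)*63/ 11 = 63/ 11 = 5.73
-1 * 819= -819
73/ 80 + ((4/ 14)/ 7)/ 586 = 0.91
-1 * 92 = -92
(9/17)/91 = 9/1547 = 0.01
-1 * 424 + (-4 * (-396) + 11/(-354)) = 1159.97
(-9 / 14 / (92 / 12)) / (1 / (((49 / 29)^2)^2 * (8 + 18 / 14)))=-206473995 / 32534926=-6.35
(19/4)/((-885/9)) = -57/1180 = -0.05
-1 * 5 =-5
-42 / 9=-14 / 3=-4.67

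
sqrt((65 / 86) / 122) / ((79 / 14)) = 7* sqrt(170495) / 207217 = 0.01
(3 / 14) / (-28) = -3 / 392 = -0.01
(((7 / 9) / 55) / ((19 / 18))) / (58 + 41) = 14 / 103455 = 0.00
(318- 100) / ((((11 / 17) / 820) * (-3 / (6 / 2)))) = -3038920 / 11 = -276265.45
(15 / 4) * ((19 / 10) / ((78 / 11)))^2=43681 / 162240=0.27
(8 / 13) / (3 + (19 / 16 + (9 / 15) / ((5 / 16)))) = 3200 / 31759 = 0.10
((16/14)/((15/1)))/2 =4/105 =0.04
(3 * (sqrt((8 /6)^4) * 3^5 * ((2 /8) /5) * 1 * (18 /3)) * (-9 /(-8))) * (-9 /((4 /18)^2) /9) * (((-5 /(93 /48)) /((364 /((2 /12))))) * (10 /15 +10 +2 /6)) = 649539 /5642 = 115.13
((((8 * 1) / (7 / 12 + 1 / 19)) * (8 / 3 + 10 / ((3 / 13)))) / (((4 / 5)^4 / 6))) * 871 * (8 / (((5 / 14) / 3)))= 14387700600 / 29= 496127606.90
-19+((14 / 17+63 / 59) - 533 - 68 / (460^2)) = -29188068151 / 53058700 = -550.11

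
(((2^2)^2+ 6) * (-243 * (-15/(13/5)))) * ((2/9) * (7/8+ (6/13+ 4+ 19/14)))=108546075/2366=45877.46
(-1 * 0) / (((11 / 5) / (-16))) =0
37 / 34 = 1.09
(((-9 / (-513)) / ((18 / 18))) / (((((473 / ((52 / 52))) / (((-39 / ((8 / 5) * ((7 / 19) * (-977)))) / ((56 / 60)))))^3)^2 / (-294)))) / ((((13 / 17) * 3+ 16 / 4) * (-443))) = 26361623230520587213623046875 / 1093936293278020123383980738978572950621798005768978432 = 0.00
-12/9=-4/3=-1.33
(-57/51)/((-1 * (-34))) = -19/578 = -0.03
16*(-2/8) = -4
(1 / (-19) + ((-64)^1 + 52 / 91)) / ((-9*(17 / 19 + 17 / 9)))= 8443 / 3332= 2.53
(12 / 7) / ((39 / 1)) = 4 / 91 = 0.04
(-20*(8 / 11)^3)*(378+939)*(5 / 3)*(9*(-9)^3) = 147470284800 / 1331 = 110796607.66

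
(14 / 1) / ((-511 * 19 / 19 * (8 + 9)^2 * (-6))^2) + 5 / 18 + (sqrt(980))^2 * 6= 18320498554402 / 3115583863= 5880.28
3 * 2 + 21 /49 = 45 /7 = 6.43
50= 50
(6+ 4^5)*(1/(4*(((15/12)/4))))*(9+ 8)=14008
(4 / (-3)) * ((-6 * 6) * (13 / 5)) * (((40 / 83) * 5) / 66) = 4160 / 913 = 4.56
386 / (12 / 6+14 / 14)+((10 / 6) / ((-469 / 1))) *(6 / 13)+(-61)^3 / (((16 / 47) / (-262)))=25562094040243 / 146328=174690380.79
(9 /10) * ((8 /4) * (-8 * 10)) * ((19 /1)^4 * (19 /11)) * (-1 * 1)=356558256 /11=32414386.91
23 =23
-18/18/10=-1/10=-0.10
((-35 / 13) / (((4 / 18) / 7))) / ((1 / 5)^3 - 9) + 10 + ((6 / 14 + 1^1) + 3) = 23.86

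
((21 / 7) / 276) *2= 1 / 46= 0.02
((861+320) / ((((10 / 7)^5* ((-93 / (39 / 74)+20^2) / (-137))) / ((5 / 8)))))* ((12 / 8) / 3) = -35351188327 / 929920000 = -38.02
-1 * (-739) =739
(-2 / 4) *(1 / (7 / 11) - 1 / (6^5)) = -85529 / 108864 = -0.79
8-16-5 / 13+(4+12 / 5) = -129 / 65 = -1.98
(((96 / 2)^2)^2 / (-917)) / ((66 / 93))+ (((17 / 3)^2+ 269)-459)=-754857659 / 90783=-8314.97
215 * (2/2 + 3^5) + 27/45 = 262303/5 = 52460.60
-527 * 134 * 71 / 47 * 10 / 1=-50138780 / 47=-1066782.55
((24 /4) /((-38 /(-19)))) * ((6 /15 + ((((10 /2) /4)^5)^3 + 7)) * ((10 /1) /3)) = 192316338113 /536870912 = 358.22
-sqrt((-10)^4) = -100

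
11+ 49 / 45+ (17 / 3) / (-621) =112523 / 9315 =12.08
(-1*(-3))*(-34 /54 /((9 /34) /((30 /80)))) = -289 /108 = -2.68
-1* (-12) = 12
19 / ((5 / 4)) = 76 / 5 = 15.20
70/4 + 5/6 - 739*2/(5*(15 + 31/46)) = -5689/10815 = -0.53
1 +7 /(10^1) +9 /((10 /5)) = 31 /5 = 6.20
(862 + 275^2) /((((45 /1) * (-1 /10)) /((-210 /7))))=1529740 /3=509913.33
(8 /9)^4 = 4096 /6561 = 0.62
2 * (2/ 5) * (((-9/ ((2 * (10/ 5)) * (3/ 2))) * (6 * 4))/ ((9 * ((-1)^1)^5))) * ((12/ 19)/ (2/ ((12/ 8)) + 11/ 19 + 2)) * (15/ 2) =864/ 223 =3.87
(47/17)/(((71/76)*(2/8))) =14288/1207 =11.84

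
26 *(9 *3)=702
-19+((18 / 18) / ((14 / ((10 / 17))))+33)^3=60759155547 / 1685159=36055.44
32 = 32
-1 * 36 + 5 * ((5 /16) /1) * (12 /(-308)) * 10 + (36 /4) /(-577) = -13017471 /355432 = -36.62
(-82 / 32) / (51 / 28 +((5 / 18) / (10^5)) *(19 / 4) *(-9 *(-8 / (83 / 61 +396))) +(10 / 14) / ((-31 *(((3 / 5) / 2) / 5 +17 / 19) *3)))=-104784924311250 / 74152410147809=-1.41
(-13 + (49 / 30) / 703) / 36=-274121 / 759240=-0.36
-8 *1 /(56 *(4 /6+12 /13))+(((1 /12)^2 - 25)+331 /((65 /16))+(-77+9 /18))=-40837687 /2031120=-20.11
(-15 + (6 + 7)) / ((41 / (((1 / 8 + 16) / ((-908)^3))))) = 129 / 122772583168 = 0.00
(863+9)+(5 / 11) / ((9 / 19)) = 86423 / 99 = 872.96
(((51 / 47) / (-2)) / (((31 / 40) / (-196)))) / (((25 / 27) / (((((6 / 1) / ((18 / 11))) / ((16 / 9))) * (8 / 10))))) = 8906436 / 36425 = 244.51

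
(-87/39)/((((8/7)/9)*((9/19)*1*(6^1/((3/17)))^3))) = -3857/4087616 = -0.00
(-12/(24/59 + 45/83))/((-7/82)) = 1606216/10843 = 148.13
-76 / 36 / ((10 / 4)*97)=-38 / 4365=-0.01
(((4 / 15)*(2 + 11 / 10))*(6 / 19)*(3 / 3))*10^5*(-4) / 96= -62000 / 57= -1087.72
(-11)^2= 121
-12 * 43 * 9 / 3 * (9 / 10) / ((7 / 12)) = -83592 / 35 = -2388.34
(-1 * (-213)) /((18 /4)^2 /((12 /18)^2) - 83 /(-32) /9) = 61344 /13205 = 4.65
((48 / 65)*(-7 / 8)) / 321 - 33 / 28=-1.18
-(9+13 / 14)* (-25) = 3475 / 14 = 248.21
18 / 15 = 6 / 5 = 1.20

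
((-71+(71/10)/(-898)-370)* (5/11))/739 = -3960251/14599684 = -0.27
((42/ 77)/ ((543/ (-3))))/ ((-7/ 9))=54/ 13937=0.00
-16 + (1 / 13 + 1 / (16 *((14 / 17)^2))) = -15.83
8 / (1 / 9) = 72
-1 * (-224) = 224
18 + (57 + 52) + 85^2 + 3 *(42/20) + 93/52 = 1913623/260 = 7360.09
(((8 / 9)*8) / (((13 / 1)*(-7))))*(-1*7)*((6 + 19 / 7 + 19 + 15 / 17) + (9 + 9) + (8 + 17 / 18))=30.38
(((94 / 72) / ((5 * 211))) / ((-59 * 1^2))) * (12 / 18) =-47 / 3361230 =-0.00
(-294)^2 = 86436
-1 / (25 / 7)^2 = -49 / 625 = -0.08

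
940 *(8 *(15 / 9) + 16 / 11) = 458720 / 33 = 13900.61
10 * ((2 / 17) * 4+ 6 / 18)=410 / 51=8.04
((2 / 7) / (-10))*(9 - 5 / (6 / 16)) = 13 / 105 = 0.12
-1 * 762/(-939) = 254/313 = 0.81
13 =13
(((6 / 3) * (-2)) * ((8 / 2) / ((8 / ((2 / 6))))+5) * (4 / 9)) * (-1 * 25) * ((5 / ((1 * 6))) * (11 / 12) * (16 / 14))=341000 / 1701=200.47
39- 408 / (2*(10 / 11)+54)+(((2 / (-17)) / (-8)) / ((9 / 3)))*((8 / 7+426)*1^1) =7405471 / 219198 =33.78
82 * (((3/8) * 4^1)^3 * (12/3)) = 1107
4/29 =0.14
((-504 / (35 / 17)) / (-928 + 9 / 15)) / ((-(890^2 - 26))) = -612 / 1836423569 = -0.00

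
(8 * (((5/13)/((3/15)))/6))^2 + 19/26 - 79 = -218095/3042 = -71.69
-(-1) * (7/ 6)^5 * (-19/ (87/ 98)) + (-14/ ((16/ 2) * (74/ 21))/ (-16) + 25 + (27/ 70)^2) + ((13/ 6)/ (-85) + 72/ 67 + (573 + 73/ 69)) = 1780150324034288587/ 3213104635843200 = 554.03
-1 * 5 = -5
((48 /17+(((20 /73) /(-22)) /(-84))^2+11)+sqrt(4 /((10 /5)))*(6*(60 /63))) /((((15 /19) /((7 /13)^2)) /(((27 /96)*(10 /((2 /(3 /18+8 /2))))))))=16625*sqrt(2) /1352+126967083560375 /4268243536128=47.14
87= 87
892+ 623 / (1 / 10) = 7122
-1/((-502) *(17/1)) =1/8534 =0.00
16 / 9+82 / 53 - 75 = -34189 / 477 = -71.68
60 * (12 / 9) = 80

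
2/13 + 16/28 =66/91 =0.73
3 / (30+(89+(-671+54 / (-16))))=-8 / 1481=-0.01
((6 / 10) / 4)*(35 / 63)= 1 / 12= 0.08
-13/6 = -2.17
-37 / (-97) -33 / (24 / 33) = -34915 / 776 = -44.99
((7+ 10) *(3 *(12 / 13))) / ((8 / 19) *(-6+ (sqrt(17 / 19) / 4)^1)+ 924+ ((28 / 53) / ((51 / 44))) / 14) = 7065495201335004 / 138303385599653599 - 42478299126 *sqrt(323) / 138303385599653599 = 0.05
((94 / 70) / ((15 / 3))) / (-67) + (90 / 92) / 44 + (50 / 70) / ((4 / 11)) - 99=-2302360853 / 23731400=-97.02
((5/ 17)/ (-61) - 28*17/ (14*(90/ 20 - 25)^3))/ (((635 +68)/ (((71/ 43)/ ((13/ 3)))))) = -13321233/ 28086489426229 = -0.00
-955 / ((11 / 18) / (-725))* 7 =87239250 / 11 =7930840.91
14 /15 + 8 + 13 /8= 1267 /120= 10.56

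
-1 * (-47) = 47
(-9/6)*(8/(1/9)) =-108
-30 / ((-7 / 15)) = 450 / 7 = 64.29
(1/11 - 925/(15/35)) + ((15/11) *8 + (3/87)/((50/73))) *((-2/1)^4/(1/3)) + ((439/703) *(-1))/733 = -1632.19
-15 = -15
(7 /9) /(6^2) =7 /324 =0.02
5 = 5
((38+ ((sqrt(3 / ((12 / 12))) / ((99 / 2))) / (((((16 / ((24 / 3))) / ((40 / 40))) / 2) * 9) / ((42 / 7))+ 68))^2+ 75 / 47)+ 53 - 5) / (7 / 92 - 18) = -1406366488196 / 287771862213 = -4.89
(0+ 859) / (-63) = -859 / 63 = -13.63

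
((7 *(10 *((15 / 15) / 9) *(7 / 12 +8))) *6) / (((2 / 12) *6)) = 3605 / 9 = 400.56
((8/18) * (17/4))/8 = 17/72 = 0.24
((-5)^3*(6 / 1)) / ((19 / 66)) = -2605.26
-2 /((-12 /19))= 19 /6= 3.17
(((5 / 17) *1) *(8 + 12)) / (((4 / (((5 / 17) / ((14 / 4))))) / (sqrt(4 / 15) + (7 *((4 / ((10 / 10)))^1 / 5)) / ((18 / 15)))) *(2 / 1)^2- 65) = -1433500 / 5559289 + 4200 *sqrt(15) / 327017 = -0.21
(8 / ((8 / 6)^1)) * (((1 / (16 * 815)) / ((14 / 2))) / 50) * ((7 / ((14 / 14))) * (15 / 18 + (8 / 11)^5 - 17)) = -15425339 / 105005252000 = -0.00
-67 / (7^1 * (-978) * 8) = 67 / 54768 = 0.00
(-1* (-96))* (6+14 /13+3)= 12576 /13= 967.38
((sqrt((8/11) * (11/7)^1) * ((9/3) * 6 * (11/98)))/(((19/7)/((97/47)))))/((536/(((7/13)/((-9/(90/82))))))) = -0.00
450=450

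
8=8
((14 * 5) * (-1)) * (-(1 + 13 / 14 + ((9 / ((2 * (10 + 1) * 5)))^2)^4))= 289384489651327047 / 2143588810000000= 135.00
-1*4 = -4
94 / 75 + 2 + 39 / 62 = 18053 / 4650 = 3.88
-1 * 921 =-921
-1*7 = -7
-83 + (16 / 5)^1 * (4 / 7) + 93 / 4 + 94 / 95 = -151439 / 2660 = -56.93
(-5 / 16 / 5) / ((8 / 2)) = -1 / 64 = -0.02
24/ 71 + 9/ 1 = 663/ 71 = 9.34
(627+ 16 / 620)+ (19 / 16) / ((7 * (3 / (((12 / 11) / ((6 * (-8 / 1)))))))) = 1436839231 / 2291520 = 627.02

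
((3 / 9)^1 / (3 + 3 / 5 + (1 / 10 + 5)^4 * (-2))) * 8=-40000 / 20241603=-0.00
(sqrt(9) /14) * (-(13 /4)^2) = -507 /224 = -2.26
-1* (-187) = 187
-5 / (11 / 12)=-60 / 11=-5.45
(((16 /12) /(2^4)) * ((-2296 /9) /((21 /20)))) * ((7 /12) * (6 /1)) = -5740 /81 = -70.86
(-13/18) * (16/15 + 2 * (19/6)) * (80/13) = -296/9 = -32.89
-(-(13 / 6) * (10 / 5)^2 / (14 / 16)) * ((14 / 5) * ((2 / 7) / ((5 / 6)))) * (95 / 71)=31616 / 2485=12.72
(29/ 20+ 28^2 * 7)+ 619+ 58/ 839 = 102500951/ 16780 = 6108.52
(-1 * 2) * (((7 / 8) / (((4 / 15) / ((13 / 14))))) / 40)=-39 / 256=-0.15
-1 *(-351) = 351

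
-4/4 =-1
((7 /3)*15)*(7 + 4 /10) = 259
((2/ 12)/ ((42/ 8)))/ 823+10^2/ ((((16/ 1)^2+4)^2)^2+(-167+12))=261277274/ 6769642234383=0.00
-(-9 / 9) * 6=6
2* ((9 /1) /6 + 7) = 17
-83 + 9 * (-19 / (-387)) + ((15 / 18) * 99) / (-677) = -4813795 / 58222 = -82.68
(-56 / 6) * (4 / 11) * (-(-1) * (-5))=560 / 33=16.97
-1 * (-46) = 46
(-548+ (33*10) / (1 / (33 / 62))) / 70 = -1649 / 310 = -5.32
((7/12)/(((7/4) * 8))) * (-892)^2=99458/3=33152.67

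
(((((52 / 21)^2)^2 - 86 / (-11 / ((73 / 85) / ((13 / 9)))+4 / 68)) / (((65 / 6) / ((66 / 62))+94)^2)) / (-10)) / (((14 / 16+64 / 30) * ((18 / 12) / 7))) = -3277333696792672 / 5425806486021427163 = -0.00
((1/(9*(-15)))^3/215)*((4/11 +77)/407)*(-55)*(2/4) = 23/2327514750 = 0.00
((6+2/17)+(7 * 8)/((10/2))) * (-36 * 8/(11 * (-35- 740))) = 0.59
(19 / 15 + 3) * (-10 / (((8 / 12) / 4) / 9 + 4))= -2304 / 217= -10.62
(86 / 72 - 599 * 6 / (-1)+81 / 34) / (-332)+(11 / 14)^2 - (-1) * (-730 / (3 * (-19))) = 489612037 / 189164304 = 2.59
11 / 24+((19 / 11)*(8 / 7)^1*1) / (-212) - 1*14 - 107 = -11807245 / 97944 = -120.55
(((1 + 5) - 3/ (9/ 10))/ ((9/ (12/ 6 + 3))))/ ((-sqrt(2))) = -20*sqrt(2)/ 27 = -1.05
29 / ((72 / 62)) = 899 / 36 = 24.97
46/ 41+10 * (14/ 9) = 6154/ 369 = 16.68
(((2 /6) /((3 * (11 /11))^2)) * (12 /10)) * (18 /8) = 1 /10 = 0.10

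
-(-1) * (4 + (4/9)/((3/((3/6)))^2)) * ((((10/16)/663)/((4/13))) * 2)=1625/66096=0.02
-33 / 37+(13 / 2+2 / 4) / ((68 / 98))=11569 / 1258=9.20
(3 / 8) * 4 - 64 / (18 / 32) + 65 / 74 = -37096 / 333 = -111.40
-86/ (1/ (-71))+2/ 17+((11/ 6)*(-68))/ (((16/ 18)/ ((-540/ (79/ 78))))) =108625126/ 1343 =80882.45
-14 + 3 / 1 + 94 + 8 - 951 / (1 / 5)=-4664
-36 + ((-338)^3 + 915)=-38613593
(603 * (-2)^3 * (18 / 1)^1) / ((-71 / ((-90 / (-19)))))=7814880 / 1349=5793.09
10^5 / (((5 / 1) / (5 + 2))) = 140000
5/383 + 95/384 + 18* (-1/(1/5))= -13198175/147072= -89.74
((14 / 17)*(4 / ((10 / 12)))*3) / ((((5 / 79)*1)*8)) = 9954 / 425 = 23.42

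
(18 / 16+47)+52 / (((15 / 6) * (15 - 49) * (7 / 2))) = 228243 / 4760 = 47.95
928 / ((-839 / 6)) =-5568 / 839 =-6.64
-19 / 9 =-2.11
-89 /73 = -1.22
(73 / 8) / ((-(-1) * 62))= 73 / 496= 0.15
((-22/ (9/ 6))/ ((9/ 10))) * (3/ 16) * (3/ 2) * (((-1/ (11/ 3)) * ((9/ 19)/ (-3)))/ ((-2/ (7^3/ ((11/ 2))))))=5145/ 836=6.15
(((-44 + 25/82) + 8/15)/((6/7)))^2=138103654129/54464400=2535.67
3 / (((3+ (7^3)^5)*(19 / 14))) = 21 / 45101834344487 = 0.00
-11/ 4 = -2.75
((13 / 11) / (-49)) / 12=-13 / 6468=-0.00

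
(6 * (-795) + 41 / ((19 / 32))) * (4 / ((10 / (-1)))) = 178636 / 95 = 1880.38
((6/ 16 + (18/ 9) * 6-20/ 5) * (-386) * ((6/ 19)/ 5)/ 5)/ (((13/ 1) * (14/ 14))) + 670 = 8235707/ 12350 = 666.86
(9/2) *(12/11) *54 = 2916/11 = 265.09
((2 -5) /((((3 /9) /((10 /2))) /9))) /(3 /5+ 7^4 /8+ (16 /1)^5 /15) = -9720 /1684939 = -0.01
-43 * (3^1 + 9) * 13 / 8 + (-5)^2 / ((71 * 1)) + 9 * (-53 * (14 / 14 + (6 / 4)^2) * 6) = -719915 / 71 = -10139.65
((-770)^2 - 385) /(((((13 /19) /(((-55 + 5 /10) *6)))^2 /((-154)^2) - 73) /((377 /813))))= -68165338189918509540 /18110744339450933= -3763.81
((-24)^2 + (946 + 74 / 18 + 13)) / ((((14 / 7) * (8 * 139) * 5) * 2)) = 3463 / 50040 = 0.07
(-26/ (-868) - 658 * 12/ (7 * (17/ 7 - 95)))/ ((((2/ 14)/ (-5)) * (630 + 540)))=-143137/ 391716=-0.37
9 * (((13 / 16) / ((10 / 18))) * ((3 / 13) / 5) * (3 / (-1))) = -729 / 400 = -1.82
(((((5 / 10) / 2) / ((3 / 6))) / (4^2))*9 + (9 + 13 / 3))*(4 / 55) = 1307 / 1320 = 0.99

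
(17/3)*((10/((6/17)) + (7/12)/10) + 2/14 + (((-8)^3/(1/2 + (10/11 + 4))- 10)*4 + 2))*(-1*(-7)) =-5541887/360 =-15394.13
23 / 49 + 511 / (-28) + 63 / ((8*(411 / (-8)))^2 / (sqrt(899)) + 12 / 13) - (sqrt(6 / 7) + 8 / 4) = -2077338701610037 / 105018918700612 - sqrt(42) / 7 + 199833543*sqrt(899) / 535810809697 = -20.70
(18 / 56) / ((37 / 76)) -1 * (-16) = 4315 / 259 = 16.66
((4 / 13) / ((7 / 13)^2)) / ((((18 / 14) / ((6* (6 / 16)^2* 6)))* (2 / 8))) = 117 / 7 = 16.71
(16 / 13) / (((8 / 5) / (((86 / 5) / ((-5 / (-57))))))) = 9804 / 65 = 150.83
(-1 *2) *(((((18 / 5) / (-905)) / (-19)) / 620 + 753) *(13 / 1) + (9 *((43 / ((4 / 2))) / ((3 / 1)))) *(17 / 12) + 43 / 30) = -3160469115229 / 159913500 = -19763.62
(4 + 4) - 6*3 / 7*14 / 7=20 / 7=2.86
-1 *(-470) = 470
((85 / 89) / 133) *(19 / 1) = 85 / 623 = 0.14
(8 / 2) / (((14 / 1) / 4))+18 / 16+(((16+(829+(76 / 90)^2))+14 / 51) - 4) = 1627555663 / 1927800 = 844.26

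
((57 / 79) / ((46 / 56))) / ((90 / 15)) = 266 / 1817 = 0.15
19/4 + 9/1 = 55/4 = 13.75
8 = 8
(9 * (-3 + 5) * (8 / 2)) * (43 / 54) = 172 / 3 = 57.33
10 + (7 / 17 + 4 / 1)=245 / 17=14.41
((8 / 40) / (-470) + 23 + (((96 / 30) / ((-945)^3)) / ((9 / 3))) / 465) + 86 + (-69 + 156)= 108448267785817121 / 553308689981250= 196.00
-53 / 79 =-0.67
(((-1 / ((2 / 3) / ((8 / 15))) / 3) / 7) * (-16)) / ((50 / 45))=96 / 175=0.55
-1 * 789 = -789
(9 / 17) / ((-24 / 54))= -81 / 68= -1.19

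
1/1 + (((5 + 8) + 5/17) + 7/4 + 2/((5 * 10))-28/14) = 23943/1700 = 14.08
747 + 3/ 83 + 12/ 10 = 310518/ 415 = 748.24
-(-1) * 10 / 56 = 0.18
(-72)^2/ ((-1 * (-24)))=216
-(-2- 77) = 79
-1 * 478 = -478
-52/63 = -0.83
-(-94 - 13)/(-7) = -107/7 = -15.29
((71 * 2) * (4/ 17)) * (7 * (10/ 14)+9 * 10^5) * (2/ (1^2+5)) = 511202840/ 51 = 10023585.10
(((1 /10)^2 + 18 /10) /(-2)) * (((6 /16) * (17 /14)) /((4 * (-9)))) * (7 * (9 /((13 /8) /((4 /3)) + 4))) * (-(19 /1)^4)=-1202993151 /66800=-18008.88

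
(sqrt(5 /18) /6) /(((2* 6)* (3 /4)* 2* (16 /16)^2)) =sqrt(10) /648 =0.00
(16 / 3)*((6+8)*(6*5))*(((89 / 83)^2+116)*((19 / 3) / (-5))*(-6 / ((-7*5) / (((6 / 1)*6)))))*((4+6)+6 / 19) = -145779443712 / 6889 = -21161190.84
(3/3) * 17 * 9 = 153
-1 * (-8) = 8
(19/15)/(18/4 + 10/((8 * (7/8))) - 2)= 266/825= 0.32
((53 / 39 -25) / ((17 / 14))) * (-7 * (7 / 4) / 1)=158123 / 663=238.50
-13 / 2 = -6.50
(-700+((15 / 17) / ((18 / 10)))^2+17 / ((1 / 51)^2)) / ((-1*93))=-113188342 / 241893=-467.93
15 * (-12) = -180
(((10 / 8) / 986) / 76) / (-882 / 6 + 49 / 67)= -0.00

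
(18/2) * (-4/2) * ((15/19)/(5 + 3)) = -135/76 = -1.78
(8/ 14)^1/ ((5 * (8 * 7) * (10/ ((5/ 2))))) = 1/ 1960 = 0.00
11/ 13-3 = -28/ 13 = -2.15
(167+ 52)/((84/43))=112.11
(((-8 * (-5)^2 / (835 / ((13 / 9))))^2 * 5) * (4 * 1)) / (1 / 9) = 5408000 / 251001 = 21.55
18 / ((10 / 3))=27 / 5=5.40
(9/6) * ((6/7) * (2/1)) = 18/7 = 2.57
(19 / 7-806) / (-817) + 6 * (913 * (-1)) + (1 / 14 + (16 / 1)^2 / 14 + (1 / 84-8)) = -375165101 / 68628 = -5466.65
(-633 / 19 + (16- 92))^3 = -8960030533 / 6859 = -1306317.33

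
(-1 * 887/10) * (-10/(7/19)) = 16853/7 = 2407.57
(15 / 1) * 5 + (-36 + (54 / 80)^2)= 63129 / 1600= 39.46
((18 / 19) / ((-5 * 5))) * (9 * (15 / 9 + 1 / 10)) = -0.60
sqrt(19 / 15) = sqrt(285) / 15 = 1.13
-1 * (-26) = 26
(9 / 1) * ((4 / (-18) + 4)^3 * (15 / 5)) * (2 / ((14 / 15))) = 3119.37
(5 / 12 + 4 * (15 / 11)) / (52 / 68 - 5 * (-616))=13175 / 6913236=0.00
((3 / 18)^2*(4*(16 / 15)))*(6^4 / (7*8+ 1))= 256 / 95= 2.69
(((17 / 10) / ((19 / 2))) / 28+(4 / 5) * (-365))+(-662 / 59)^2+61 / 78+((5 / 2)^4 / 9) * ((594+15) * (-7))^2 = 113935100193903427 / 1444475760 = 78876436.25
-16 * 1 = -16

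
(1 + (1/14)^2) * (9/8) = 1773/1568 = 1.13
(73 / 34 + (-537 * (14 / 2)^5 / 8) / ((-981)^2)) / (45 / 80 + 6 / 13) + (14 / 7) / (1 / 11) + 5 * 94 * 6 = 3302286842812 / 1161569727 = 2842.95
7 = 7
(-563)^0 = 1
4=4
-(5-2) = -3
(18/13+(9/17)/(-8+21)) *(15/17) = 4725/3757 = 1.26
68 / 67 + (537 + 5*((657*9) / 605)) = 4757858 / 8107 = 586.88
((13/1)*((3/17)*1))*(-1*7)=-273/17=-16.06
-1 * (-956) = 956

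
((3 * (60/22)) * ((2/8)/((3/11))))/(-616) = -0.01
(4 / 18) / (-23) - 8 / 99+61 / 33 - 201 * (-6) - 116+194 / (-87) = 71944811 / 66033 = 1089.53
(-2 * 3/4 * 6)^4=6561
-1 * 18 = -18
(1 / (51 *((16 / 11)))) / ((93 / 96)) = 22 / 1581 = 0.01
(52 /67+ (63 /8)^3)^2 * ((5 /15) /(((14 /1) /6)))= 281560781931529 /8237350912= 34180.99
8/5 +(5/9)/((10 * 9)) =1301/810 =1.61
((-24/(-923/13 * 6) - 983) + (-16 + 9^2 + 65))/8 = -106.62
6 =6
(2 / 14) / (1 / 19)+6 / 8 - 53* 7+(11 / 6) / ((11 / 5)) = -30803 / 84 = -366.70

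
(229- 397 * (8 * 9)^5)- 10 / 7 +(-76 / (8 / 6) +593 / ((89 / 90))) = -478565112360336 / 623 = -768162299133.77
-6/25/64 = -3/800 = -0.00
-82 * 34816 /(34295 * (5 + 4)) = -2854912 /308655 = -9.25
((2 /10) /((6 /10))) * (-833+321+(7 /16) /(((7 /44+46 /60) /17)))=-1231693 /7332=-167.99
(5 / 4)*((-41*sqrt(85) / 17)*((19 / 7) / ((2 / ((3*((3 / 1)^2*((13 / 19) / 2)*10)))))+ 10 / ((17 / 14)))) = -6517975*sqrt(85) / 16184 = -3713.10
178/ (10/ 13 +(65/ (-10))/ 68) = 314704/ 1191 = 264.24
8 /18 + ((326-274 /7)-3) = 17911 /63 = 284.30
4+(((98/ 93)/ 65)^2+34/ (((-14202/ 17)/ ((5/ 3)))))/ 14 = 4837874205343/ 1210929624450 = 4.00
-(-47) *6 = 282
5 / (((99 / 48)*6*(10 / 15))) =20 / 33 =0.61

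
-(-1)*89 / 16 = 89 / 16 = 5.56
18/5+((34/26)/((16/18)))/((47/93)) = 6.51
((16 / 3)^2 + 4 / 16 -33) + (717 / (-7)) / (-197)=-3.79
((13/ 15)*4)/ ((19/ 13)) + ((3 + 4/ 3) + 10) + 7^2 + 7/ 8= 50601/ 760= 66.58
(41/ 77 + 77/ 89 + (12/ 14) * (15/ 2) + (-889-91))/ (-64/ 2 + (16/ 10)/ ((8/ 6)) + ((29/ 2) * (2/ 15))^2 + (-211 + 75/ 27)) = 1499019075/ 362790967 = 4.13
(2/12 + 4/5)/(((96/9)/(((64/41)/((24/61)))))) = 1769/4920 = 0.36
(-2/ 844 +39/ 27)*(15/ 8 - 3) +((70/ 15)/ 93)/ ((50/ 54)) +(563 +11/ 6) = 4421181151/ 7849200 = 563.27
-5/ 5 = -1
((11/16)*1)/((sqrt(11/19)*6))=sqrt(209)/96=0.15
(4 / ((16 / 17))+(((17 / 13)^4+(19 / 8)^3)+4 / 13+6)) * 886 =174121254105 / 7311616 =23814.33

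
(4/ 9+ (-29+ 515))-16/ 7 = 484.16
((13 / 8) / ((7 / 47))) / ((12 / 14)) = 611 / 48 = 12.73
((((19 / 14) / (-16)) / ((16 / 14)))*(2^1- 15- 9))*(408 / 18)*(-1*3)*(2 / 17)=-209 / 16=-13.06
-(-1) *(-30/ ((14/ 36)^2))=-9720/ 49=-198.37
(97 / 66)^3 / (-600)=-912673 / 172497600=-0.01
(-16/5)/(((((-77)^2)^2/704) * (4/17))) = -4352/15978655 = -0.00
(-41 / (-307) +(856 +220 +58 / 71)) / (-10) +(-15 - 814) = -204171419 / 217970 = -936.70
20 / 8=5 / 2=2.50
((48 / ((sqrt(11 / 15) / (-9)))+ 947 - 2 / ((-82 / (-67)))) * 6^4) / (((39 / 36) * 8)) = 75349440 / 533 - 839808 * sqrt(165) / 143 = 65931.29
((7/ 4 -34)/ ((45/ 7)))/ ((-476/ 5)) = 43/ 816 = 0.05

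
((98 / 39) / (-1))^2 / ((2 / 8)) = 38416 / 1521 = 25.26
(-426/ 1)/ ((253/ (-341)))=574.17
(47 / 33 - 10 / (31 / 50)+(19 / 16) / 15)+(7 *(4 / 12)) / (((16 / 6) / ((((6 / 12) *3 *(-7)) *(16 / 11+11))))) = -880133 / 6820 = -129.05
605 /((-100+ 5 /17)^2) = 34969 /574605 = 0.06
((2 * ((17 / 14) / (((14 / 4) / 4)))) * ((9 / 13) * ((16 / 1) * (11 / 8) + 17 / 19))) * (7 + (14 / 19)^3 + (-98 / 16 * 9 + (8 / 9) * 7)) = -21652596975 / 11859211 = -1825.80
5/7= 0.71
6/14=3/7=0.43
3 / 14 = 0.21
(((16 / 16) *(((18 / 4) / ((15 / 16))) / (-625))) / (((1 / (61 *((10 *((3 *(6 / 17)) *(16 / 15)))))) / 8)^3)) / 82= -9870619214610432 / 629478125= -15680638.97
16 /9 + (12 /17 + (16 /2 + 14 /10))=9091 /765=11.88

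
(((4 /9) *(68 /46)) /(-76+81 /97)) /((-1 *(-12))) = -3298 /4527711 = -0.00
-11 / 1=-11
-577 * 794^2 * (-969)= 352484963268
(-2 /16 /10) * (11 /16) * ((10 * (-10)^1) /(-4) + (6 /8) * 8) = -341 /1280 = -0.27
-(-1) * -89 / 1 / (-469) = 89 / 469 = 0.19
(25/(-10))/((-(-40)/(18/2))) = -9/16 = -0.56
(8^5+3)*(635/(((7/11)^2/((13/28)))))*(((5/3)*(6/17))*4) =327334772050/5831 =56136987.15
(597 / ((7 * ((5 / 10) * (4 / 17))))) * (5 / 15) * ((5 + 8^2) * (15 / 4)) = 3501405 / 56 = 62525.09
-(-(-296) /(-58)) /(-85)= -148 /2465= -0.06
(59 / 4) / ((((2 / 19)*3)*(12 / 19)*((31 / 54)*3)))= 21299 / 496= 42.94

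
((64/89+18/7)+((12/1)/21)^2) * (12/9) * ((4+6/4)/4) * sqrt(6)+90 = 28919 * sqrt(6)/4361+90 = 106.24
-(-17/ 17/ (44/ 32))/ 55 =8/ 605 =0.01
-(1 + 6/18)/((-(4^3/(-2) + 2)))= -2/45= -0.04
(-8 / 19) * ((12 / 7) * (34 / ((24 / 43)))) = -5848 / 133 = -43.97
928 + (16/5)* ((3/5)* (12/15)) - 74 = 106942/125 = 855.54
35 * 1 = 35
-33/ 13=-2.54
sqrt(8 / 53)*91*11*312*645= 402882480*sqrt(106) / 53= 78262811.40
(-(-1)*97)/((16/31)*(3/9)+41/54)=104.16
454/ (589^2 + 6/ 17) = 7718/ 5897663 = 0.00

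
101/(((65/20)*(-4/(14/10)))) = -707/65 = -10.88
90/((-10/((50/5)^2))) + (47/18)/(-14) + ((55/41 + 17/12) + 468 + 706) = 1428769/5166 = 276.57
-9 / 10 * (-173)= 155.70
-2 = -2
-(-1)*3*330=990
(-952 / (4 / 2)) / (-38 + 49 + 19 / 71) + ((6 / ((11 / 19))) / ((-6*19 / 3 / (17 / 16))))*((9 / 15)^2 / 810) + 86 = 5775643 / 132000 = 43.75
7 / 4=1.75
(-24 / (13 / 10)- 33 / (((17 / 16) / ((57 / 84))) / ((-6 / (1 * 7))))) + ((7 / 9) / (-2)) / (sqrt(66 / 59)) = -0.76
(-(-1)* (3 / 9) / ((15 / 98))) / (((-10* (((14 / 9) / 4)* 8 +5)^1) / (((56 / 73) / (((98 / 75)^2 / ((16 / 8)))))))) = -0.02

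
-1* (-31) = 31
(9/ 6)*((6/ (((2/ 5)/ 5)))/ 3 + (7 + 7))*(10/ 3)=195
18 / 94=9 / 47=0.19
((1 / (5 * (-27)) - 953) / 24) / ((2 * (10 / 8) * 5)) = -32164 / 10125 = -3.18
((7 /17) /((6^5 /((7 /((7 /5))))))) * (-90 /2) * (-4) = 175 /3672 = 0.05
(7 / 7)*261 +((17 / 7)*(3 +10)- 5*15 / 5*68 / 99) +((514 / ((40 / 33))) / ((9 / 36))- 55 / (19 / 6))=43036339 / 21945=1961.10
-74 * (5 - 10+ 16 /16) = 296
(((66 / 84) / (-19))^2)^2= 14641 / 5006411536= 0.00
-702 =-702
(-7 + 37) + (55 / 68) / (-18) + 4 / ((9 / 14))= 44281 / 1224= 36.18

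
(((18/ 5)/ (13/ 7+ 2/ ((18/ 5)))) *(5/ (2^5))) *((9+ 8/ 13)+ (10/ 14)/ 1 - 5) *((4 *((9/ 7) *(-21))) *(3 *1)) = -3182085/ 7904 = -402.59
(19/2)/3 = 19/6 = 3.17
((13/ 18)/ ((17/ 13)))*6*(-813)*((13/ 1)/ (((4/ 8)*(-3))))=1190774/ 51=23348.51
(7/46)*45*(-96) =-15120/23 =-657.39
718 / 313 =2.29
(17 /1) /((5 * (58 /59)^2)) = 59177 /16820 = 3.52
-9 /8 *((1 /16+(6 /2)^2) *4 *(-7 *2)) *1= 9135 /16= 570.94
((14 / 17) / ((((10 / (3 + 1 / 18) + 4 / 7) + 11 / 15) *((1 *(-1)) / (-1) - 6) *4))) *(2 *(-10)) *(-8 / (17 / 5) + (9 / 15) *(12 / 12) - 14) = -4330326 / 1527943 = -2.83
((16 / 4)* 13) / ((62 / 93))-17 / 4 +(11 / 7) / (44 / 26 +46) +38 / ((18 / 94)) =5316601 / 19530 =272.23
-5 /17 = -0.29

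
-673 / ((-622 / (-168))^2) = -4748688 / 96721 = -49.10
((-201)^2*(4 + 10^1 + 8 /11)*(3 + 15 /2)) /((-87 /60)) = -1374442020 /319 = -4308595.67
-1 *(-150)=150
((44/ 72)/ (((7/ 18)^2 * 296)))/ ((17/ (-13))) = -1287/ 123284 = -0.01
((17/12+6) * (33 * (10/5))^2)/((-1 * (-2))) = 32307/2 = 16153.50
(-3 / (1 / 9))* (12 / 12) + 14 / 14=-26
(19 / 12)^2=361 / 144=2.51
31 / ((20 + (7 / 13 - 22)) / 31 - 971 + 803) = -12493 / 67723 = -0.18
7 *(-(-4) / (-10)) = -14 / 5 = -2.80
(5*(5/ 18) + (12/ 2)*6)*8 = 2692/ 9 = 299.11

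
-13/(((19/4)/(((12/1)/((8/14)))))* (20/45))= -2457/19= -129.32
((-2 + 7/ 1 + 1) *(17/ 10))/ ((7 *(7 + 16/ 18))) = 459/ 2485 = 0.18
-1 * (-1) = 1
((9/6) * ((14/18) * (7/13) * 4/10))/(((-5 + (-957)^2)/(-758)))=-18571/89294790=-0.00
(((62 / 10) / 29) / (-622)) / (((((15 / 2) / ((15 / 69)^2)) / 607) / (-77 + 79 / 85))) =121670722 / 1216618005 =0.10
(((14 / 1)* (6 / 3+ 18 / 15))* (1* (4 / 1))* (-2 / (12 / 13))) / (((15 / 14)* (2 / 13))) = -529984 / 225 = -2355.48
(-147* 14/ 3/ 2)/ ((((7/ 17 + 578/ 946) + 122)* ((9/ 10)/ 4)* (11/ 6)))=-1432760/ 211977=-6.76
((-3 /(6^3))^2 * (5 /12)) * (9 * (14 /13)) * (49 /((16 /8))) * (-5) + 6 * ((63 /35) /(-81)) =-102779 /449280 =-0.23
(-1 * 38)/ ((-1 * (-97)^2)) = 38/ 9409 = 0.00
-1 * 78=-78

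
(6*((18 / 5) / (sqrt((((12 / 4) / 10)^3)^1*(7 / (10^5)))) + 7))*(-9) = -216000*sqrt(21) / 7-378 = -141783.19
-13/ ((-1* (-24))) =-13/ 24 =-0.54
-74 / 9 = -8.22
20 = 20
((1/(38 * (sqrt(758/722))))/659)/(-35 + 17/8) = -4 * sqrt(379)/65687143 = -0.00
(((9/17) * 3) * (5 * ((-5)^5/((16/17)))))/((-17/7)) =2953125/272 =10857.08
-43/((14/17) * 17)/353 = -43/4942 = -0.01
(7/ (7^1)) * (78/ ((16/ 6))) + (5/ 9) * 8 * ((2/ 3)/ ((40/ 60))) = 1213/ 36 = 33.69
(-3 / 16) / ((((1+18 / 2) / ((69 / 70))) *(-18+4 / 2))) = 207 / 179200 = 0.00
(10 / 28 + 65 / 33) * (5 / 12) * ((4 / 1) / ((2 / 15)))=26875 / 924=29.09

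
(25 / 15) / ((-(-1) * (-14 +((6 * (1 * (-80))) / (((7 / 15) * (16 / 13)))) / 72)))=-140 / 2151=-0.07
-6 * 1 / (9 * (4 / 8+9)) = -4 / 57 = -0.07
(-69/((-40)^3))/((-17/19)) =-1311/1088000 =-0.00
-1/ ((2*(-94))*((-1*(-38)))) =1/ 7144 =0.00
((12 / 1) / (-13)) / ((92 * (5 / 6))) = -18 / 1495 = -0.01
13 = 13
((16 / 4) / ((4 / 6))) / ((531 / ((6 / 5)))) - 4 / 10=-114 / 295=-0.39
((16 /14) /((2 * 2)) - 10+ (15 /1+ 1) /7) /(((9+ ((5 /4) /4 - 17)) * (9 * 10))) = 416 /38745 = 0.01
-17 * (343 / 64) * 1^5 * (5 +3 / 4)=-134113 / 256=-523.88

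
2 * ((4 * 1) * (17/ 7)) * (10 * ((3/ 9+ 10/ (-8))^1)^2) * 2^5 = 329120/ 63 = 5224.13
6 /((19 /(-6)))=-36 /19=-1.89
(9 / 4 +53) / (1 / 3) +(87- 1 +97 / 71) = 71885 / 284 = 253.12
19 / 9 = 2.11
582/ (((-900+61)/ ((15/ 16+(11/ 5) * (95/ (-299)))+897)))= -1249085199/ 2006888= -622.40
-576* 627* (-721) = 260390592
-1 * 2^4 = -16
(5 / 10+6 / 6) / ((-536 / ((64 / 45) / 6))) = -2 / 3015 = -0.00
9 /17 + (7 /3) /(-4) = -11 /204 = -0.05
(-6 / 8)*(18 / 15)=-9 / 10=-0.90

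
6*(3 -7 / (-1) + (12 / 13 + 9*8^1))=6468 / 13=497.54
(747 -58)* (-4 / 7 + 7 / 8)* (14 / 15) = 11713 / 60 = 195.22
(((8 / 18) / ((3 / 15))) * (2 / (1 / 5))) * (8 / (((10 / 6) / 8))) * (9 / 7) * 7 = 7680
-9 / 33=-3 / 11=-0.27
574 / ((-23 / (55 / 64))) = -15785 / 736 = -21.45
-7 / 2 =-3.50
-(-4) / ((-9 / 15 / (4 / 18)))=-40 / 27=-1.48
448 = 448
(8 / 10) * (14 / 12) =14 / 15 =0.93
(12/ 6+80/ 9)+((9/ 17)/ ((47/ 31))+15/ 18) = 173611/ 14382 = 12.07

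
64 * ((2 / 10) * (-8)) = -512 / 5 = -102.40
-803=-803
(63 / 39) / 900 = 7 / 3900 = 0.00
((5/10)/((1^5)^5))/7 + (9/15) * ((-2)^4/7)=101/70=1.44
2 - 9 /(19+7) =43 /26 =1.65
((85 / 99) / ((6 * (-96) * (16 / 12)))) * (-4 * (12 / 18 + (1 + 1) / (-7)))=85 / 49896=0.00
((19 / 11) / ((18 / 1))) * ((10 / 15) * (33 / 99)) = 19 / 891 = 0.02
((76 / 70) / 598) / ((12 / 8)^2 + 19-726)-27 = -796522621 / 29500835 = -27.00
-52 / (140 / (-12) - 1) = 78 / 19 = 4.11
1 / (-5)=-1 / 5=-0.20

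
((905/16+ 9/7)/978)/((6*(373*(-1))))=-6479/245141568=-0.00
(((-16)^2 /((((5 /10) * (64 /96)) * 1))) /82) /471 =128 /6437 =0.02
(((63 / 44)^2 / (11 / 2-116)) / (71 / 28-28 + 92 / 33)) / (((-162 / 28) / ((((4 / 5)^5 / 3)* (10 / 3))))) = -4917248 / 95506393125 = -0.00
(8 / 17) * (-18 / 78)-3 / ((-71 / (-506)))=-337182 / 15691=-21.49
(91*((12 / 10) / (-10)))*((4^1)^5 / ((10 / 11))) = -1537536 / 125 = -12300.29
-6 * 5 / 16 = -1.88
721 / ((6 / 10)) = 3605 / 3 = 1201.67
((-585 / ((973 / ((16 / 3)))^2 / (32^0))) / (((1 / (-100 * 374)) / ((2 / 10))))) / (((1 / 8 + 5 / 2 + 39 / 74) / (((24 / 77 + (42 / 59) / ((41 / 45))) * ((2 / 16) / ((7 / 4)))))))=113645071155200 / 34899404615789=3.26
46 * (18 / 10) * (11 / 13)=4554 / 65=70.06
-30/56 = -15/28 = -0.54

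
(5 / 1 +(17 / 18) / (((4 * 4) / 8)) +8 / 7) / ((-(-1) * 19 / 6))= 1667 / 798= 2.09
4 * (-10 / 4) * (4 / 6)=-20 / 3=-6.67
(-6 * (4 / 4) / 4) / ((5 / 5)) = -3 / 2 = -1.50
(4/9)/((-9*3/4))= -16/243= -0.07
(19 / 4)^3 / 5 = 21.43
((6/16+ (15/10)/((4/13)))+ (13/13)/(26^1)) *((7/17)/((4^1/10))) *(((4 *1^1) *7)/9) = 67375/3978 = 16.94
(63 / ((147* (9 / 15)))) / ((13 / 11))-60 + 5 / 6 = -31975 / 546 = -58.56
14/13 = 1.08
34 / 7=4.86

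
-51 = -51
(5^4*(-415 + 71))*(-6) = 1290000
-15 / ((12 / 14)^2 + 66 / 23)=-5635 / 1354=-4.16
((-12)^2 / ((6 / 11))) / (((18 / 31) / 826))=1126664 / 3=375554.67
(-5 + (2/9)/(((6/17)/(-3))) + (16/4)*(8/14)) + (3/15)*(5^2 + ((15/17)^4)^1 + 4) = 34676792/26309115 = 1.32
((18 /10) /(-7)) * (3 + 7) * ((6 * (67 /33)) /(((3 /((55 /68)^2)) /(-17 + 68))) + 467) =-737433 /476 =-1549.23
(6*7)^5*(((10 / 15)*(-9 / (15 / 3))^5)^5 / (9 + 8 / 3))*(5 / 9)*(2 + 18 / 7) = -2689586624138504196895489032192 / 298023223876953125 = -9024755148776.50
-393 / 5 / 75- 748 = -93631 / 125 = -749.05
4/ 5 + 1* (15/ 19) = 151/ 95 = 1.59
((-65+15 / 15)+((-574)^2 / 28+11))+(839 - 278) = 12275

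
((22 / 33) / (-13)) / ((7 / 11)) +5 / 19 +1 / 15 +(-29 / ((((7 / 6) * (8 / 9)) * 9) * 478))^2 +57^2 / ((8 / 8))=2156468405663177 / 663682044480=3249.25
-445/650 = -89/130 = -0.68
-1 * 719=-719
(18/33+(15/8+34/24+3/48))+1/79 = 163189/41712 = 3.91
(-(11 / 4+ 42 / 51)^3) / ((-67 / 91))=1305750537 / 21066944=61.98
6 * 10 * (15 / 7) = 900 / 7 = 128.57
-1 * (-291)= 291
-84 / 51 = -28 / 17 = -1.65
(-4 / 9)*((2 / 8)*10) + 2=8 / 9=0.89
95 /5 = 19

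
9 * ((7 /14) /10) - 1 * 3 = -51 /20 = -2.55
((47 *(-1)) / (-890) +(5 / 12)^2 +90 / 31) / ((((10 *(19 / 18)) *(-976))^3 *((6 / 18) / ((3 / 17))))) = -4532177691 / 2990961878349291520000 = -0.00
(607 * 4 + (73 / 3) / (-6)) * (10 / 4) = 6059.86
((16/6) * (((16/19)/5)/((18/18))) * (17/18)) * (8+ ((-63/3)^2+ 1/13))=2117248/11115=190.49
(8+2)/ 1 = 10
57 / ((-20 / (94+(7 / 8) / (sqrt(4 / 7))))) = -2679 / 10 - 399 * sqrt(7) / 320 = -271.20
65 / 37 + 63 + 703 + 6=28629 / 37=773.76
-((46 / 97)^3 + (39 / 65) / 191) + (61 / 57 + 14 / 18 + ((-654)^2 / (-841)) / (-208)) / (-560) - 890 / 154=-6764474761463844097 / 1147167123244908480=-5.90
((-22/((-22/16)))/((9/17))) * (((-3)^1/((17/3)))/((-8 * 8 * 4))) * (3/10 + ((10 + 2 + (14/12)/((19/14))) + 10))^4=30368778517492801/1688960160000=17980.75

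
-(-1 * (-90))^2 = -8100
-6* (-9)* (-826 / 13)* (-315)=1080789.23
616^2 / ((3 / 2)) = 758912 / 3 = 252970.67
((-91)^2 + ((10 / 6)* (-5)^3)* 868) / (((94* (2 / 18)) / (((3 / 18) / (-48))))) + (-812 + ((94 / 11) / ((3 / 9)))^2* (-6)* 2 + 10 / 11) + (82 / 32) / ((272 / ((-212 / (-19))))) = -761825946319 / 88171248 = -8640.30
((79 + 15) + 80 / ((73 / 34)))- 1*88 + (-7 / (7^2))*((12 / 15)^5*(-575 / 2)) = 3622898 / 63875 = 56.72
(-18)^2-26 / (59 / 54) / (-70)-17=634657 / 2065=307.34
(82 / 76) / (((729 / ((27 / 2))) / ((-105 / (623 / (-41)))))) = 8405 / 60876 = 0.14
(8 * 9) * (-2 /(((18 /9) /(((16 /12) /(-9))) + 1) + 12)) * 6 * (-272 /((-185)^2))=-470016 /34225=-13.73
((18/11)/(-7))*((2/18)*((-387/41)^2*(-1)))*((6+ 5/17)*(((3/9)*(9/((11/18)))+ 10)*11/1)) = 128202264/53669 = 2388.76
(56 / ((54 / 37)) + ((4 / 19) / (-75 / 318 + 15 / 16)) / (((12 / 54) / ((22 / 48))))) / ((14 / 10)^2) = 59504360 / 2991303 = 19.89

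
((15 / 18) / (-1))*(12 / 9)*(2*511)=-1135.56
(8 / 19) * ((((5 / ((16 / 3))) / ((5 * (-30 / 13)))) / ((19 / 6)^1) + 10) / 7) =15161 / 25270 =0.60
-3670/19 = -193.16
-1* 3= -3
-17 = -17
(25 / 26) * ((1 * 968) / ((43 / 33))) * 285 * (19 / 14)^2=10270495125 / 27391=374958.75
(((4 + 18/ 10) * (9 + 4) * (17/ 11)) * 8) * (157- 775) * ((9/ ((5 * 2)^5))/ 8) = -6.48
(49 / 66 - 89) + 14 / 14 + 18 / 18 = -5693 / 66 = -86.26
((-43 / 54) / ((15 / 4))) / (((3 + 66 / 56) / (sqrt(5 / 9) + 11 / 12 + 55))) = -403942 / 142155 - 2408*sqrt(5) / 142155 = -2.88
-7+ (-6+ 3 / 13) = -166 / 13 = -12.77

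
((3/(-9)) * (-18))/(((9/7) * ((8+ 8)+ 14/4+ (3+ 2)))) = 4/21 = 0.19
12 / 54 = 2 / 9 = 0.22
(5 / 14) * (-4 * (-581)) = 830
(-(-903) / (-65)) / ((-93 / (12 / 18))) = 602 / 6045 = 0.10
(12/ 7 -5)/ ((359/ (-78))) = 1794/ 2513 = 0.71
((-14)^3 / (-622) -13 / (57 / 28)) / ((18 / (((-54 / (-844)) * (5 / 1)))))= -43750 / 1246799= -0.04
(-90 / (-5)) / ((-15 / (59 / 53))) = -354 / 265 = -1.34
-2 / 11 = -0.18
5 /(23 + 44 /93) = 465 /2183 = 0.21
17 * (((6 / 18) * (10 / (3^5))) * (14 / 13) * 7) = 16660 / 9477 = 1.76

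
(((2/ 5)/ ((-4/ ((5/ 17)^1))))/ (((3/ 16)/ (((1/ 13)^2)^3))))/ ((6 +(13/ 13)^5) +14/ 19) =-152/ 36186587073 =-0.00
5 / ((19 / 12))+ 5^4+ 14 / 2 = 12068 / 19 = 635.16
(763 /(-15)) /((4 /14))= -5341 /30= -178.03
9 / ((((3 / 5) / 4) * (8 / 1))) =7.50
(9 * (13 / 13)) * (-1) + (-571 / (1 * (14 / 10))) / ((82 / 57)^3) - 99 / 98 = -3971528109 / 27017032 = -147.00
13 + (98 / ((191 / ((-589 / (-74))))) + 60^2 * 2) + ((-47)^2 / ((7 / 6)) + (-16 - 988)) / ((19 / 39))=8499383094 / 939911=9042.75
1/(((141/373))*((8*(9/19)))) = 7087/10152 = 0.70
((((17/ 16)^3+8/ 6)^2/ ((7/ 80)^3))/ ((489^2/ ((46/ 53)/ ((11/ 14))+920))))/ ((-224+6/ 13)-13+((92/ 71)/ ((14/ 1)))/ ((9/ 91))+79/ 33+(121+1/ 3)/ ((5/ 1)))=-0.18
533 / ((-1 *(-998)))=0.53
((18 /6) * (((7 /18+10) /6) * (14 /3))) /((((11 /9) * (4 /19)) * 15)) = 6.28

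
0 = 0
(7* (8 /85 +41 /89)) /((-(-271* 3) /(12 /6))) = 19586 /2050115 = 0.01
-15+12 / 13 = -183 / 13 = -14.08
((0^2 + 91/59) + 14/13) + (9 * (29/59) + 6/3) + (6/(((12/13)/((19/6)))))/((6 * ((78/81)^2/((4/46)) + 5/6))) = 480418041/51428884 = 9.34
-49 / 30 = -1.63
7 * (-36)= -252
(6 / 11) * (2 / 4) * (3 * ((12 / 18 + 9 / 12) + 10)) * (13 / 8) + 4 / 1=6751 / 352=19.18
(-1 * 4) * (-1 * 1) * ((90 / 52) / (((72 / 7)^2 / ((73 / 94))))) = 17885 / 351936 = 0.05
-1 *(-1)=1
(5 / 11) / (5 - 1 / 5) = 25 / 264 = 0.09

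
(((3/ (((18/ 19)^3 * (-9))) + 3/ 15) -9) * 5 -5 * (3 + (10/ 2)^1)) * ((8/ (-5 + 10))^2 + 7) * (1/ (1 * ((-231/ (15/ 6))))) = 359446201/ 40415760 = 8.89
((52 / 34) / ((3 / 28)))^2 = 529984 / 2601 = 203.76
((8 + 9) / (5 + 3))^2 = 289 / 64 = 4.52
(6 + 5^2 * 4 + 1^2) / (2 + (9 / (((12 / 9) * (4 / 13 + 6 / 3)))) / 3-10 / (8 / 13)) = -4280 / 531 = -8.06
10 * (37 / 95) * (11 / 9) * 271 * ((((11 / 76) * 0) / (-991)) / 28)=0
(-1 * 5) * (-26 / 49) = 130 / 49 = 2.65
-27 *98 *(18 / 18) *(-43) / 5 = 113778 / 5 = 22755.60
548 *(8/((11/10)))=43840/11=3985.45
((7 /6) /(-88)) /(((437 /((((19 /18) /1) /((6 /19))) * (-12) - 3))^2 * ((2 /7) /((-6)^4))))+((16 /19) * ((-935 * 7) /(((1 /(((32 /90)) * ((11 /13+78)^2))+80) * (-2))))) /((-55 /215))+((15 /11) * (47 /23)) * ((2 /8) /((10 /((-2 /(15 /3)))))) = -416875732392580619 /3081798762230940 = -135.27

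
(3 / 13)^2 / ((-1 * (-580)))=9 / 98020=0.00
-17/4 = -4.25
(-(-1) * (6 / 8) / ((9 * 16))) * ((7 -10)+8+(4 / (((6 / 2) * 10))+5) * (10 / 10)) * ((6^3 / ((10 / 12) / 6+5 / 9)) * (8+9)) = 34884 / 125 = 279.07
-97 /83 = -1.17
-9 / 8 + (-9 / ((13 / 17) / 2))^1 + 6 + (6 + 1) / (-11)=-22079 / 1144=-19.30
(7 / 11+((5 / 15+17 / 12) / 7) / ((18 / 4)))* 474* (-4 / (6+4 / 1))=-21646 / 165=-131.19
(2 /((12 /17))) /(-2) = -17 /12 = -1.42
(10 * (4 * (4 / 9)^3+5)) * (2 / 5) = 15604 / 729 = 21.40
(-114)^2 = 12996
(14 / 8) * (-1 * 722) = -1263.50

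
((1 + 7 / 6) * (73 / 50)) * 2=949 / 150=6.33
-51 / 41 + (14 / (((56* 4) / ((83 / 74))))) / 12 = -721205 / 582528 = -1.24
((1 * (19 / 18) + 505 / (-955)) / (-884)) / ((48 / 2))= -1811 / 72940608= -0.00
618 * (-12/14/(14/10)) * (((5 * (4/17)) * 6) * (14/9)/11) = -494400/1309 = -377.69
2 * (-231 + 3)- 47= -503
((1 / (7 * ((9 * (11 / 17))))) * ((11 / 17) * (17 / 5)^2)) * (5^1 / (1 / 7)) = 6.42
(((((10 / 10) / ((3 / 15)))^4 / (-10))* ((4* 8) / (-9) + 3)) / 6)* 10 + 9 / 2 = 1684 / 27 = 62.37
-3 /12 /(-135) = 0.00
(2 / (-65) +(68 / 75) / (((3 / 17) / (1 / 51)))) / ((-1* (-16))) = 307 / 70200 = 0.00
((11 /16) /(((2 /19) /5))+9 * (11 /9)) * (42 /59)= 29337 /944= 31.08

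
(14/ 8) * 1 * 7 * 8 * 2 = 196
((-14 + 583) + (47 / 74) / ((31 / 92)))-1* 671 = -114832 / 1147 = -100.12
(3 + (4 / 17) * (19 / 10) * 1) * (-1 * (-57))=16701 / 85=196.48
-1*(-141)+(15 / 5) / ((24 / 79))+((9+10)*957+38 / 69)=10120603 / 552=18334.43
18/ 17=1.06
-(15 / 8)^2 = -225 / 64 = -3.52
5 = 5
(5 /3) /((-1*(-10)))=1 /6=0.17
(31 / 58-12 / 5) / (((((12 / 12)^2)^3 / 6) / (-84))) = 136332 / 145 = 940.22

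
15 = 15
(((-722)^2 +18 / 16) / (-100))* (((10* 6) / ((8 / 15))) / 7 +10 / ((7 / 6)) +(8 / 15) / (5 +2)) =-21647928671 / 168000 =-128856.72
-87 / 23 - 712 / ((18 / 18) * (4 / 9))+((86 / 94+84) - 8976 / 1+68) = -11273606 / 1081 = -10428.87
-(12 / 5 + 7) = -47 / 5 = -9.40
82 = 82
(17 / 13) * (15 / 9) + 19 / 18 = 757 / 234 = 3.24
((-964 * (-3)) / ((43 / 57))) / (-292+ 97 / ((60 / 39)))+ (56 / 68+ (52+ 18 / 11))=303272 / 8041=37.72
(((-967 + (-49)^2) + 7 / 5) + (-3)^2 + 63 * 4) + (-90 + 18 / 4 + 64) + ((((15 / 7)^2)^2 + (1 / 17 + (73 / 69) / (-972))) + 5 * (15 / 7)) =23361360455357 / 13687572780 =1706.76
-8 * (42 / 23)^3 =-592704 / 12167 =-48.71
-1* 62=-62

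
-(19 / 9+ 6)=-73 / 9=-8.11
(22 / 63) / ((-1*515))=-22 / 32445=-0.00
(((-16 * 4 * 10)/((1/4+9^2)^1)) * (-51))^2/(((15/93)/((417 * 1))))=8814101004288/21125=417235550.50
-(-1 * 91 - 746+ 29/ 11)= 834.36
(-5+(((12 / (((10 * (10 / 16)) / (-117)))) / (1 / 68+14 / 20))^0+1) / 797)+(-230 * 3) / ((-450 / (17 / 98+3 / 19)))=-4.49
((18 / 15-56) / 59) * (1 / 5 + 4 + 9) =-12.26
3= 3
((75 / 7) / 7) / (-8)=-75 / 392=-0.19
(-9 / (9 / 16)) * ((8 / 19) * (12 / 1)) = -1536 / 19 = -80.84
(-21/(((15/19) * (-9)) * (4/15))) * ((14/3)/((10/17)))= 15827/180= 87.93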